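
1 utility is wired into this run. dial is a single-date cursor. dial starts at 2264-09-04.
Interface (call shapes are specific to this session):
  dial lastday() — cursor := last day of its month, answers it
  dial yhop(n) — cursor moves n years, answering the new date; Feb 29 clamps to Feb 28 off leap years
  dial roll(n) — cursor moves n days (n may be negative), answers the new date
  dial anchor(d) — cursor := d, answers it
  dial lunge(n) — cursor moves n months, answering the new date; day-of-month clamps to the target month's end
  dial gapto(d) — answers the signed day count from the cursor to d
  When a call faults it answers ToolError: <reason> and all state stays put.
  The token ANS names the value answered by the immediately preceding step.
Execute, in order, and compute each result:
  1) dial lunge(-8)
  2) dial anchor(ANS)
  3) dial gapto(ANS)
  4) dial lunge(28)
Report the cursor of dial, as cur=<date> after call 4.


$ dial lunge n='-8'
[out] 2264-01-04
$ dial anchor d='ANS'
[out] 2264-01-04
$ dial gapto d='ANS'
[out] 0
$ dial lunge n='28'
[out] 2266-05-04

Answer: cur=2266-05-04


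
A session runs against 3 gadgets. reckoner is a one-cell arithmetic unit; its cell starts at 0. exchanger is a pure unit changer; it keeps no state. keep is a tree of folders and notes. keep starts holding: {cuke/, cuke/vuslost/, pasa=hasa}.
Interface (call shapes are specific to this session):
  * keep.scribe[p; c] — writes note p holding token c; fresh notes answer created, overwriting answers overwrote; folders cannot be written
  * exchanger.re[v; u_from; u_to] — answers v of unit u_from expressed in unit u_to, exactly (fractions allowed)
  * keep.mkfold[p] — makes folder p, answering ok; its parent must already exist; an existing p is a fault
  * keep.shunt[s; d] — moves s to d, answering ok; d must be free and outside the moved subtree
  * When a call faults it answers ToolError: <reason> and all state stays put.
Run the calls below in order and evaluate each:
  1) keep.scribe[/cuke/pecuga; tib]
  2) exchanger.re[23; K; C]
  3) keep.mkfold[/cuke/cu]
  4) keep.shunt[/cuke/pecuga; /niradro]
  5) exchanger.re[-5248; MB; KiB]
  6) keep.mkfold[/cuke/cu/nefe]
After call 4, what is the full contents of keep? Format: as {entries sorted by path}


Invoking keep.scribe passing p: /cuke/pecuga, c: tib, and see created.
I run exchanger.re passing v: 23, u_from: K, u_to: C, giving -5003/20.
Invoking keep.mkfold passing p: /cuke/cu, giving ok.
Then keep.shunt passing s: /cuke/pecuga, d: /niradro, → ok.
Then exchanger.re passing v: -5248, u_from: MB, u_to: KiB, and get -5125000.
Using keep.mkfold passing p: /cuke/cu/nefe: ok.

Answer: {cuke/, cuke/cu/, cuke/vuslost/, niradro=tib, pasa=hasa}


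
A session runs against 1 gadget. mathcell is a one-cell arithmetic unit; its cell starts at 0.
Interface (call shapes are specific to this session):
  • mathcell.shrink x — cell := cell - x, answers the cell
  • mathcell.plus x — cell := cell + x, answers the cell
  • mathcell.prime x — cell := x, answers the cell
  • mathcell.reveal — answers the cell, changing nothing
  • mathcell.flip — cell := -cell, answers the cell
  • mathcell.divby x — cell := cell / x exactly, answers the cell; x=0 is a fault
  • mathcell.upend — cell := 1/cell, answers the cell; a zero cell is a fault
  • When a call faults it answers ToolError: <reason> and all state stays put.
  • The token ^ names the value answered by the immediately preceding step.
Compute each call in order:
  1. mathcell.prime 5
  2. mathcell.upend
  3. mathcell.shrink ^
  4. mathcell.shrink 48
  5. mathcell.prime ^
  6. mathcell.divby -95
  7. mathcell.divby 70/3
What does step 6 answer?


Answer: 48/95

Derivation:
-- prime(x: 5) == 5
-- upend() == 1/5
-- shrink(x: ^) == 0
-- shrink(x: 48) == -48
-- prime(x: ^) == -48
-- divby(x: -95) == 48/95
-- divby(x: 70/3) == 72/3325


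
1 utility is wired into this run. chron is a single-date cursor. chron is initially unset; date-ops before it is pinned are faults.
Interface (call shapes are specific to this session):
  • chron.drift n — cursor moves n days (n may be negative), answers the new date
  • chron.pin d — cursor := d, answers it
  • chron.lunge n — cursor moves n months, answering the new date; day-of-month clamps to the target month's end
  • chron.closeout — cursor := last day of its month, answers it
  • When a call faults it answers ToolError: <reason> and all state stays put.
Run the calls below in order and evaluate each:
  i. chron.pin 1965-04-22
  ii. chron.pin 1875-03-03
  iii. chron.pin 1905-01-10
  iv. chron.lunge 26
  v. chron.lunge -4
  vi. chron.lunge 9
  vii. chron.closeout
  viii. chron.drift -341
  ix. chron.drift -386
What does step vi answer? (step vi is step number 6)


# chron.pin(d=1965-04-22) ~> 1965-04-22
# chron.pin(d=1875-03-03) ~> 1875-03-03
# chron.pin(d=1905-01-10) ~> 1905-01-10
# chron.lunge(n=26) ~> 1907-03-10
# chron.lunge(n=-4) ~> 1906-11-10
# chron.lunge(n=9) ~> 1907-08-10
# chron.closeout() ~> 1907-08-31
# chron.drift(n=-341) ~> 1906-09-24
# chron.drift(n=-386) ~> 1905-09-03

Answer: 1907-08-10


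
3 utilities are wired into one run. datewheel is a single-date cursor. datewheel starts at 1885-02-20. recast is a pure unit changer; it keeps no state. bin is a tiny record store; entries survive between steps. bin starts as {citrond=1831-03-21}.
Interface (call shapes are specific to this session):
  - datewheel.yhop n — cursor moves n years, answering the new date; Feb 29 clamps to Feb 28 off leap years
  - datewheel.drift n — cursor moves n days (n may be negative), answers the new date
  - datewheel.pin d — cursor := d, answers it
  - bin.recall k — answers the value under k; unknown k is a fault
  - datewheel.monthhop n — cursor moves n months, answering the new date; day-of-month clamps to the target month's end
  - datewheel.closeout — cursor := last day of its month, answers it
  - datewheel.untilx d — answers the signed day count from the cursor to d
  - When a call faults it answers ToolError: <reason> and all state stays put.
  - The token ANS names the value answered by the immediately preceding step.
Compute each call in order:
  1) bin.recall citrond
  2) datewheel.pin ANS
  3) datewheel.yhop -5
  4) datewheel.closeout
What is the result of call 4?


% bin.recall k=citrond
[out] 1831-03-21
% datewheel.pin d=ANS
[out] 1831-03-21
% datewheel.yhop n=-5
[out] 1826-03-21
% datewheel.closeout
[out] 1826-03-31

Answer: 1826-03-31


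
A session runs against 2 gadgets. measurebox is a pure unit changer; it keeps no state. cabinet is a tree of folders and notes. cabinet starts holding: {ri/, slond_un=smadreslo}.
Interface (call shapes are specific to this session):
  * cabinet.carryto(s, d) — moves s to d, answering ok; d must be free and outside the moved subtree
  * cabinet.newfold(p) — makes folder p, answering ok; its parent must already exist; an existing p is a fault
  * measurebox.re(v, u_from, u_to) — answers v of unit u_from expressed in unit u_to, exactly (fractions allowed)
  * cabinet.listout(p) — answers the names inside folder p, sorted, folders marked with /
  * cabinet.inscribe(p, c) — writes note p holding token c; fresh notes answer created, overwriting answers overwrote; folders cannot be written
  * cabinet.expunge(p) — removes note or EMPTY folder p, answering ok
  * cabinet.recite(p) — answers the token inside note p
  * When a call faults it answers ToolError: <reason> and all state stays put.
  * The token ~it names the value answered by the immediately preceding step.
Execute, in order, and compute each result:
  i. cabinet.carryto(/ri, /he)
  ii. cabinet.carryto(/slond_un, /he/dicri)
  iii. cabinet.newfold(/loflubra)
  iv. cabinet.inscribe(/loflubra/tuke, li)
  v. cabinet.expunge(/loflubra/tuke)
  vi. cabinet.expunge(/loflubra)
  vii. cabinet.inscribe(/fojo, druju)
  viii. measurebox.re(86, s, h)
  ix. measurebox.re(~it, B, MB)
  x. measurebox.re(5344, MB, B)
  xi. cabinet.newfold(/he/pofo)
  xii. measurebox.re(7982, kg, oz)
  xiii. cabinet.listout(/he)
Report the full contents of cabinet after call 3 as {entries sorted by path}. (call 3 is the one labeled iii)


! 1. carryto(s→/ri, d→/he) => ok
! 2. carryto(s→/slond_un, d→/he/dicri) => ok
! 3. newfold(p→/loflubra) => ok
! 4. inscribe(p→/loflubra/tuke, c→li) => created
! 5. expunge(p→/loflubra/tuke) => ok
! 6. expunge(p→/loflubra) => ok
! 7. inscribe(p→/fojo, c→druju) => created
! 8. re(v→86, u_from→s, u_to→h) => 43/1800
! 9. re(v→~it, u_from→B, u_to→MB) => 43/1800000000
! 10. re(v→5344, u_from→MB, u_to→B) => 5344000000
! 11. newfold(p→/he/pofo) => ok
! 12. re(v→7982, u_from→kg, u_to→oz) => 12771200000000/45359237
! 13. listout(p→/he) => [dicri, pofo/]

Answer: {he/, he/dicri=smadreslo, loflubra/}


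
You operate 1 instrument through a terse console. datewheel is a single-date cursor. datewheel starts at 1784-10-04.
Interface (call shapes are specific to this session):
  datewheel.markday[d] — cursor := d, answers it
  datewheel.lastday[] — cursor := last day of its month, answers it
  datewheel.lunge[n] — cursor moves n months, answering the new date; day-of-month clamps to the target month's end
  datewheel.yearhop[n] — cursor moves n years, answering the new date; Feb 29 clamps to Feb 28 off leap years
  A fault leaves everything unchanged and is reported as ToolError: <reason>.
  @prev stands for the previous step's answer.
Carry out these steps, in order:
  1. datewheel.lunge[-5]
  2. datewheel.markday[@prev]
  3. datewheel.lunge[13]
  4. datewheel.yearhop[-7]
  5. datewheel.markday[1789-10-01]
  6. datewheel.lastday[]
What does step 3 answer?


>>> datewheel.lunge n: -5
  1784-05-04
>>> datewheel.markday d: @prev
  1784-05-04
>>> datewheel.lunge n: 13
  1785-06-04
>>> datewheel.yearhop n: -7
  1778-06-04
>>> datewheel.markday d: 1789-10-01
  1789-10-01
>>> datewheel.lastday
  1789-10-31

Answer: 1785-06-04


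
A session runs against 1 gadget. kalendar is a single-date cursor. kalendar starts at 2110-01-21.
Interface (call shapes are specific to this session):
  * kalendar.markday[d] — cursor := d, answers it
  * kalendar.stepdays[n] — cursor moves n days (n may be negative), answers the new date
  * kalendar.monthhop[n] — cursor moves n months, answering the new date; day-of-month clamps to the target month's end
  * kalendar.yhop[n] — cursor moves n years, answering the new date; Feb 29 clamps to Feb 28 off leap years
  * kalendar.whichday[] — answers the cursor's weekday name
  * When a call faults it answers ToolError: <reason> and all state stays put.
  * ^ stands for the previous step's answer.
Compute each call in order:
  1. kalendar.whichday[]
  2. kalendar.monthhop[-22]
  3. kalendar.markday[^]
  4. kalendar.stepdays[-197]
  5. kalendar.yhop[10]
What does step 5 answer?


Answer: 2117-09-06

Derivation:
! 1. kalendar.whichday() == Tuesday
! 2. kalendar.monthhop(n=-22) == 2108-03-21
! 3. kalendar.markday(d=^) == 2108-03-21
! 4. kalendar.stepdays(n=-197) == 2107-09-06
! 5. kalendar.yhop(n=10) == 2117-09-06


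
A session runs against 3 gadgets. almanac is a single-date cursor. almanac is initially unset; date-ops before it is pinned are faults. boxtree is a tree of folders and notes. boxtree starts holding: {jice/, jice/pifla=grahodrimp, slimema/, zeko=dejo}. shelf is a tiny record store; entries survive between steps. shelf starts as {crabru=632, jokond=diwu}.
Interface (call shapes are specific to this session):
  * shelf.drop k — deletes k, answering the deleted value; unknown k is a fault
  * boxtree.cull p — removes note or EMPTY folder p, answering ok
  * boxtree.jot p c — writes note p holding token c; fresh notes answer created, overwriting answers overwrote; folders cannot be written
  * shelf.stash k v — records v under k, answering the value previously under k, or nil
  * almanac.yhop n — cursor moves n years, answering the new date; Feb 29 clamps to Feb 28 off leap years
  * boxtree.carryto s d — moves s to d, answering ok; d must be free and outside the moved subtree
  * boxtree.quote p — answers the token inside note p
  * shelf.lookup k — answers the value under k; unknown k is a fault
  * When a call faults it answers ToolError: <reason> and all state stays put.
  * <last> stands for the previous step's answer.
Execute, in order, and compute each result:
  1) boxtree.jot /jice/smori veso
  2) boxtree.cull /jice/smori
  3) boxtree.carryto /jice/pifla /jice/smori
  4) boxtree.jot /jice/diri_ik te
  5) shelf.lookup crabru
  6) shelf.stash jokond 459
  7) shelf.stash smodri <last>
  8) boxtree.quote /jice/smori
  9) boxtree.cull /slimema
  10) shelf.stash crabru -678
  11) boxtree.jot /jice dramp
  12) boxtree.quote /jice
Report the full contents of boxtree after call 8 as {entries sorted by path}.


I invoke jot using p→/jice/smori, c→veso, giving created.
I call cull using p→/jice/smori, which returns ok.
I invoke carryto using s→/jice/pifla, d→/jice/smori, → ok.
Now I run jot using p→/jice/diri_ik, c→te, and get created.
Using lookup using k→crabru, and observe 632.
I run stash using k→jokond, v→459, and observe diwu.
I use stash using k→smodri, v→<last>, → nil.
I call quote using p→/jice/smori: grahodrimp.
Next I call cull using p→/slimema, and get ok.
I run stash using k→crabru, v→-678, → 632.
I invoke jot using p→/jice, c→dramp, yielding ToolError: is a directory.
Invoking quote using p→/jice: ToolError: is a directory.

Answer: {jice/, jice/diri_ik=te, jice/smori=grahodrimp, slimema/, zeko=dejo}


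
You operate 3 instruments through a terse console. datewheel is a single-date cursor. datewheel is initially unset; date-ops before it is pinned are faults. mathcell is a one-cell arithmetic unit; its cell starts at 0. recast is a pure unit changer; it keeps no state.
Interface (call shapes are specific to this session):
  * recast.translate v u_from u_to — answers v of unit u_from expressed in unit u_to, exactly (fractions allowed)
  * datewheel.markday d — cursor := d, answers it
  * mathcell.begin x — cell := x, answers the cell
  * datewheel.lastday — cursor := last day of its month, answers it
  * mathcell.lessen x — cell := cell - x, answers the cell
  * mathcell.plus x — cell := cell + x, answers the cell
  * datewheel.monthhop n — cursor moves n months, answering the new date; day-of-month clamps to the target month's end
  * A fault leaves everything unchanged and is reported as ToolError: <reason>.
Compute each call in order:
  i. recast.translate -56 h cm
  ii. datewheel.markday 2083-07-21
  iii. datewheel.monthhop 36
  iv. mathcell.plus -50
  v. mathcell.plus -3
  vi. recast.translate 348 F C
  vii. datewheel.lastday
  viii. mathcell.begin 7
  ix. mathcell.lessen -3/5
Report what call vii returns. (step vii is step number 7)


Answer: 2086-07-31

Derivation:
// recast.translate(v→-56, u_from→h, u_to→cm) : ToolError: incompatible units
// datewheel.markday(d→2083-07-21) : 2083-07-21
// datewheel.monthhop(n→36) : 2086-07-21
// mathcell.plus(x→-50) : -50
// mathcell.plus(x→-3) : -53
// recast.translate(v→348, u_from→F, u_to→C) : 1580/9
// datewheel.lastday() : 2086-07-31
// mathcell.begin(x→7) : 7
// mathcell.lessen(x→-3/5) : 38/5


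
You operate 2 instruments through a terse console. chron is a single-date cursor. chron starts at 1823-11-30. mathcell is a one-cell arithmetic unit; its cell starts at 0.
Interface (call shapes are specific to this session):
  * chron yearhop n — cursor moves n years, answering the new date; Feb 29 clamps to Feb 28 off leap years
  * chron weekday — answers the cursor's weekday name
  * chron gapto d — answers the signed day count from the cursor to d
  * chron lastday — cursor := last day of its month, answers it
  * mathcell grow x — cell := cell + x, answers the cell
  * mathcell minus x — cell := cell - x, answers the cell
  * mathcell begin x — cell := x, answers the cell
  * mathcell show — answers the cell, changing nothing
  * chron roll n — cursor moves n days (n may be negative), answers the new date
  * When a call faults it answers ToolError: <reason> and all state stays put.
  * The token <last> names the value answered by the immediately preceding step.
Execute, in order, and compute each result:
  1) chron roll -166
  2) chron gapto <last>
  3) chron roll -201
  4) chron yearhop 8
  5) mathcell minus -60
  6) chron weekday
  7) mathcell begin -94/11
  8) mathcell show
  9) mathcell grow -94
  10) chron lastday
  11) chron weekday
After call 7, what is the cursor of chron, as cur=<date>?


I call chron roll using n=-166, and get 1823-06-17.
I call chron gapto using d=<last>, and see 0.
I call chron roll using n=-201, and get 1822-11-28.
Next I call chron yearhop using n=8, yielding 1830-11-28.
I try mathcell minus using x=-60: 60.
Invoking chron weekday, yielding Sunday.
Now I run mathcell begin using x=-94/11, which returns -94/11.
I run mathcell show(): -94/11.
I call mathcell grow using x=-94, yielding -1128/11.
Using chron lastday(), which returns 1830-11-30.
I call chron weekday(), and observe Tuesday.

Answer: cur=1830-11-28


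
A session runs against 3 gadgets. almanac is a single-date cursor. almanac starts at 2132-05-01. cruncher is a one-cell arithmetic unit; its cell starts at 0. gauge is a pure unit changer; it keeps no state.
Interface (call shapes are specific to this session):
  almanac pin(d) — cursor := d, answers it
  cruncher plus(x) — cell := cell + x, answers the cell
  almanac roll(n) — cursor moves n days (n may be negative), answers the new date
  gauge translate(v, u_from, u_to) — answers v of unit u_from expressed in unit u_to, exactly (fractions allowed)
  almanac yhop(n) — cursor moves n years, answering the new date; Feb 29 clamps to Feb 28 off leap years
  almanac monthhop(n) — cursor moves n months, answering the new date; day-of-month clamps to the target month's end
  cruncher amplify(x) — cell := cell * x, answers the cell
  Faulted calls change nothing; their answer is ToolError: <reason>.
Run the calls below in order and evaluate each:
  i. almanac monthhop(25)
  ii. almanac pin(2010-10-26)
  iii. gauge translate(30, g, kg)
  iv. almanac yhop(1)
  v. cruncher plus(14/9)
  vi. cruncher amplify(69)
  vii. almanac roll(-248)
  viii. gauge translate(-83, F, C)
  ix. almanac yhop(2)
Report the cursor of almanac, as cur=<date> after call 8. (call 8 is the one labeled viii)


Answer: cur=2011-02-20

Derivation:
% almanac monthhop n='25'
  2134-06-01
% almanac pin d='2010-10-26'
  2010-10-26
% gauge translate v='30' u_from='g' u_to='kg'
  3/100
% almanac yhop n='1'
  2011-10-26
% cruncher plus x='14/9'
  14/9
% cruncher amplify x='69'
  322/3
% almanac roll n='-248'
  2011-02-20
% gauge translate v='-83' u_from='F' u_to='C'
  -575/9
% almanac yhop n='2'
  2013-02-20


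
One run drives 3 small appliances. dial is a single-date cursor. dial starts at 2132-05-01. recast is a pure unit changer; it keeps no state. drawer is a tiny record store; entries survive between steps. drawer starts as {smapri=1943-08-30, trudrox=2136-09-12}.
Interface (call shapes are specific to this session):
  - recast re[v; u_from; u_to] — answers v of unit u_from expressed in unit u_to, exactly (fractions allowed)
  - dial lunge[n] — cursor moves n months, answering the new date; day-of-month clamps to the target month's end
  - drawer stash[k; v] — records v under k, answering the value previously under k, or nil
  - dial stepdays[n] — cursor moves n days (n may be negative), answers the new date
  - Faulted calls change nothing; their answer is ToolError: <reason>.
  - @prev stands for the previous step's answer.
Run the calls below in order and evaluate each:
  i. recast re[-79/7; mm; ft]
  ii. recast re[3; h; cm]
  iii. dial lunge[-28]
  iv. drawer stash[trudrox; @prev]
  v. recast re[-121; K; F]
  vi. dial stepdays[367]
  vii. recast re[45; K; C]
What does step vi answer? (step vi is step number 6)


Answer: 2131-01-03

Derivation:
% recast re v→-79/7 u_from→mm u_to→ft
  -395/10668
% recast re v→3 u_from→h u_to→cm
  ToolError: incompatible units
% dial lunge n→-28
  2130-01-01
% drawer stash k→trudrox v→@prev
  2136-09-12
% recast re v→-121 u_from→K u_to→F
  -67747/100
% dial stepdays n→367
  2131-01-03
% recast re v→45 u_from→K u_to→C
  -4563/20


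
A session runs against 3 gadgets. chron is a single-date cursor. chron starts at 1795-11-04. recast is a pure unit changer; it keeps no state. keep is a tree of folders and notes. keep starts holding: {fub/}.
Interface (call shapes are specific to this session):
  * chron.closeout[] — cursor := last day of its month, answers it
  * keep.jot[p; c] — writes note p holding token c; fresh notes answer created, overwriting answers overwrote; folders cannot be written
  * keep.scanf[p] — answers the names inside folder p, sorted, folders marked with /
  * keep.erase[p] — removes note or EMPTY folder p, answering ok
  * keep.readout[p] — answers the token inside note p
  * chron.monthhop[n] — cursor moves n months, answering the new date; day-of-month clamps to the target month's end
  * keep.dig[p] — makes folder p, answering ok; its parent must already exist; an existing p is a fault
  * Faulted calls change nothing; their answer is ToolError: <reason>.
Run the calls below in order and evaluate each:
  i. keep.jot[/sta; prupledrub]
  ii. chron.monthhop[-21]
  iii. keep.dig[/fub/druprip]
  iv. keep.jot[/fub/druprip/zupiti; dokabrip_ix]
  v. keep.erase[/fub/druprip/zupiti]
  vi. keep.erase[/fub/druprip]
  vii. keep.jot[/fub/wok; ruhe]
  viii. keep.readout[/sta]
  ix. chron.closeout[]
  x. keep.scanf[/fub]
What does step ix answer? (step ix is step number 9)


;; 1. keep.jot(/sta, prupledrub) == created
;; 2. chron.monthhop(-21) == 1794-02-04
;; 3. keep.dig(/fub/druprip) == ok
;; 4. keep.jot(/fub/druprip/zupiti, dokabrip_ix) == created
;; 5. keep.erase(/fub/druprip/zupiti) == ok
;; 6. keep.erase(/fub/druprip) == ok
;; 7. keep.jot(/fub/wok, ruhe) == created
;; 8. keep.readout(/sta) == prupledrub
;; 9. chron.closeout() == 1794-02-28
;; 10. keep.scanf(/fub) == [wok]

Answer: 1794-02-28


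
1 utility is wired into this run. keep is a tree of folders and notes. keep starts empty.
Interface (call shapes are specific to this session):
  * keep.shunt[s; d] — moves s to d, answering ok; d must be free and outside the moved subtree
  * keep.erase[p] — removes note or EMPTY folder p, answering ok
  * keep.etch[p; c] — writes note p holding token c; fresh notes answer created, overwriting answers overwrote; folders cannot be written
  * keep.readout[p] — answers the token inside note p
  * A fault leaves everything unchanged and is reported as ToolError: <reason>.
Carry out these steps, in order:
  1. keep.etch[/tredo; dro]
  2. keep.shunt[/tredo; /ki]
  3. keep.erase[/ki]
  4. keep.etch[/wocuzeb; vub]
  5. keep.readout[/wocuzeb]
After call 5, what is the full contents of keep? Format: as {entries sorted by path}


>>> keep.etch p: /tredo c: dro
  created
>>> keep.shunt s: /tredo d: /ki
  ok
>>> keep.erase p: /ki
  ok
>>> keep.etch p: /wocuzeb c: vub
  created
>>> keep.readout p: /wocuzeb
  vub

Answer: {wocuzeb=vub}


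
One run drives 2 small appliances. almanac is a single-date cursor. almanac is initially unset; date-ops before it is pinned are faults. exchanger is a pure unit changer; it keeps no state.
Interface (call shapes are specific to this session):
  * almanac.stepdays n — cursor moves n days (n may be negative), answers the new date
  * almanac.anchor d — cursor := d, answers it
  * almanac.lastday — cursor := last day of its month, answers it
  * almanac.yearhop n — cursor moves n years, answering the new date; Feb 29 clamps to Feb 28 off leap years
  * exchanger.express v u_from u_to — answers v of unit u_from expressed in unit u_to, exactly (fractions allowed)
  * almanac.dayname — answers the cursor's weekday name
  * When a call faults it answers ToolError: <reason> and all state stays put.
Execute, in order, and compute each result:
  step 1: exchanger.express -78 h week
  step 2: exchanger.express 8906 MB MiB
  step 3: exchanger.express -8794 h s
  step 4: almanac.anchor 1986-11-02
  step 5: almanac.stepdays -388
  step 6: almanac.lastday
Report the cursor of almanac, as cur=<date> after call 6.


Answer: cur=1985-10-31

Derivation:
% exchanger.express(v→-78, u_from→h, u_to→week) -> -13/28
% exchanger.express(v→8906, u_from→MB, u_to→MiB) -> 69578125/8192
% exchanger.express(v→-8794, u_from→h, u_to→s) -> -31658400
% almanac.anchor(d→1986-11-02) -> 1986-11-02
% almanac.stepdays(n→-388) -> 1985-10-10
% almanac.lastday() -> 1985-10-31


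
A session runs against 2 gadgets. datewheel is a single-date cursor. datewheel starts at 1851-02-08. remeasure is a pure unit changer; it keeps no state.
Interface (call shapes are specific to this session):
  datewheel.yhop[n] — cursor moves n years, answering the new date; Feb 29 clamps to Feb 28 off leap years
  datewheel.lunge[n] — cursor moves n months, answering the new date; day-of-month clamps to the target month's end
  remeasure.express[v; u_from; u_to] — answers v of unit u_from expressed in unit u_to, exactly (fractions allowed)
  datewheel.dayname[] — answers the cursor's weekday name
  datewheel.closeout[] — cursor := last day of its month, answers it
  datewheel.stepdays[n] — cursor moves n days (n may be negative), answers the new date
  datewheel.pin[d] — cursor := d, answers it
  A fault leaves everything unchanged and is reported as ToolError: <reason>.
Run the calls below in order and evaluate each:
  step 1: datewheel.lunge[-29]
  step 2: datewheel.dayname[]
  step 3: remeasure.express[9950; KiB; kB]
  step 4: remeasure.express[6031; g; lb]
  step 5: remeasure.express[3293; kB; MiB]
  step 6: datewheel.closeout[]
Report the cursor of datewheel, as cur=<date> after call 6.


Next I call datewheel.lunge with n: -29, yielding 1848-09-08.
I invoke datewheel.dayname, which returns Friday.
Invoking remeasure.express with v: 9950, u_from: KiB, u_to: kB, and see 50944/5.
Using remeasure.express with v: 6031, u_from: g, u_to: lb, — result: 603100000/45359237.
I call remeasure.express with v: 3293, u_from: kB, u_to: MiB, and see 411625/131072.
I call datewheel.closeout(), giving 1848-09-30.

Answer: cur=1848-09-30


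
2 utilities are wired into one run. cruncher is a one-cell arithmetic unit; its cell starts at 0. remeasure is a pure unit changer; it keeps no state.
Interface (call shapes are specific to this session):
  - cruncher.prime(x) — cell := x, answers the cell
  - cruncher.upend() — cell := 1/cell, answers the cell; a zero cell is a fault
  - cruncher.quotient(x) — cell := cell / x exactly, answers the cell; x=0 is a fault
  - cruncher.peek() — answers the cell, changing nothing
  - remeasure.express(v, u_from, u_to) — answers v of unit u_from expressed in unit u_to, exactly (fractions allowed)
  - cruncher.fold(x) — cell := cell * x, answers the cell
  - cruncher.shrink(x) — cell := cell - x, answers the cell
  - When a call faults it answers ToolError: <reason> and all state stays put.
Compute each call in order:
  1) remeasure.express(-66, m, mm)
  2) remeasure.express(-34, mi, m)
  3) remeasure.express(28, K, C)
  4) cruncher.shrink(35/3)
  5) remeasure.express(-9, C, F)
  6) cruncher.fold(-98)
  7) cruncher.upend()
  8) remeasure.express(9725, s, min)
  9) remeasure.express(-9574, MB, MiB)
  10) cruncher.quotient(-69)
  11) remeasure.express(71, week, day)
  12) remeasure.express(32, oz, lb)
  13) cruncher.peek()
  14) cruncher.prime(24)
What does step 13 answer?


Answer: -1/78890

Derivation:
~$ remeasure.express v='-66' u_from='m' u_to='mm'
  -66000
~$ remeasure.express v='-34' u_from='mi' u_to='m'
  -6839712/125
~$ remeasure.express v='28' u_from='K' u_to='C'
  -4903/20
~$ cruncher.shrink x='35/3'
  -35/3
~$ remeasure.express v='-9' u_from='C' u_to='F'
  79/5
~$ cruncher.fold x='-98'
  3430/3
~$ cruncher.upend
  3/3430
~$ remeasure.express v='9725' u_from='s' u_to='min'
  1945/12
~$ remeasure.express v='-9574' u_from='MB' u_to='MiB'
  -74796875/8192
~$ cruncher.quotient x='-69'
  -1/78890
~$ remeasure.express v='71' u_from='week' u_to='day'
  497
~$ remeasure.express v='32' u_from='oz' u_to='lb'
  2
~$ cruncher.peek
  -1/78890
~$ cruncher.prime x='24'
  24


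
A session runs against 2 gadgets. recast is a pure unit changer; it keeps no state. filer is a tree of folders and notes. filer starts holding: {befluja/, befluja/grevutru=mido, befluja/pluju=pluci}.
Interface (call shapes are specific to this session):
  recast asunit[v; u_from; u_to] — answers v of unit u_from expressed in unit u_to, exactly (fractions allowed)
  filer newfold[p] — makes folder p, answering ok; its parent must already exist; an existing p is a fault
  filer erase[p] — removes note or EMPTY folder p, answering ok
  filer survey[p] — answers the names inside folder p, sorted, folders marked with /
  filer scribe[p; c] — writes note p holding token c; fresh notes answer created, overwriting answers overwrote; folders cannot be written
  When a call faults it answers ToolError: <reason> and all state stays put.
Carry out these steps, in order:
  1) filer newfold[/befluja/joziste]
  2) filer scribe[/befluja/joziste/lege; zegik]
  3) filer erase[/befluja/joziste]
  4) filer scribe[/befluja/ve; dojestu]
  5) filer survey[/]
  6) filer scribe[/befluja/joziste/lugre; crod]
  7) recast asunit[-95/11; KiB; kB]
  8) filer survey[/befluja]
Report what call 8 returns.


Answer: [grevutru, joziste/, pluju, ve]

Derivation:
Calling filer newfold(p: /befluja/joziste), → ok.
I run filer scribe(p: /befluja/joziste/lege, c: zegik), and get created.
I call filer erase(p: /befluja/joziste), which returns ToolError: not empty.
Invoking filer scribe(p: /befluja/ve, c: dojestu), and observe created.
I call filer survey(p: /), → [befluja/].
I use filer scribe(p: /befluja/joziste/lugre, c: crod), — result: created.
I invoke recast asunit(v: -95/11, u_from: KiB, u_to: kB): -2432/275.
Using filer survey(p: /befluja), and see [grevutru, joziste/, pluju, ve].


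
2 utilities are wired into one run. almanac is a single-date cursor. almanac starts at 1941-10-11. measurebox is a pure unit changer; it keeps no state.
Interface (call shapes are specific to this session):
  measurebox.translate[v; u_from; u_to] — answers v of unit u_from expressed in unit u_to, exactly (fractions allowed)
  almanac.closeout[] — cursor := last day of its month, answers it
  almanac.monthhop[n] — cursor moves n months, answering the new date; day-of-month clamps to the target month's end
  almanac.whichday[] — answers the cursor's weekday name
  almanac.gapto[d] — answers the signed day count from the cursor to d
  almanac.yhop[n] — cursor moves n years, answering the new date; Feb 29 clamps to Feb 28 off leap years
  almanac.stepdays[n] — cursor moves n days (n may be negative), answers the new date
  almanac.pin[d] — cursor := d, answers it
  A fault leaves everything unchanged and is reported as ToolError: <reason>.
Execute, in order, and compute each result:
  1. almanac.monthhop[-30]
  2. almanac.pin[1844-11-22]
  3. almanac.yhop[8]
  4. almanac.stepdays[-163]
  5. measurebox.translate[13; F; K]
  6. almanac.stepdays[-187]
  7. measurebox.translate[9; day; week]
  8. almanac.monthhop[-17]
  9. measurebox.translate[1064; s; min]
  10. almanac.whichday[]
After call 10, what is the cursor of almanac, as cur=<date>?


Answer: cur=1850-07-08

Derivation:
Next I call almanac.monthhop passing n='-30', and observe 1939-04-11.
Using almanac.pin passing d='1844-11-22', yielding 1844-11-22.
Calling almanac.yhop passing n='8', → 1852-11-22.
I use almanac.stepdays passing n='-163', — result: 1852-06-12.
I run measurebox.translate passing v='13', u_from='F', u_to='K': 47267/180.
I invoke almanac.stepdays passing n='-187', which returns 1851-12-08.
Using measurebox.translate passing v='9', u_from='day', u_to='week', and get 9/7.
I call almanac.monthhop passing n='-17': 1850-07-08.
Invoking measurebox.translate passing v='1064', u_from='s', u_to='min', — result: 266/15.
Then almanac.whichday(), yielding Monday.


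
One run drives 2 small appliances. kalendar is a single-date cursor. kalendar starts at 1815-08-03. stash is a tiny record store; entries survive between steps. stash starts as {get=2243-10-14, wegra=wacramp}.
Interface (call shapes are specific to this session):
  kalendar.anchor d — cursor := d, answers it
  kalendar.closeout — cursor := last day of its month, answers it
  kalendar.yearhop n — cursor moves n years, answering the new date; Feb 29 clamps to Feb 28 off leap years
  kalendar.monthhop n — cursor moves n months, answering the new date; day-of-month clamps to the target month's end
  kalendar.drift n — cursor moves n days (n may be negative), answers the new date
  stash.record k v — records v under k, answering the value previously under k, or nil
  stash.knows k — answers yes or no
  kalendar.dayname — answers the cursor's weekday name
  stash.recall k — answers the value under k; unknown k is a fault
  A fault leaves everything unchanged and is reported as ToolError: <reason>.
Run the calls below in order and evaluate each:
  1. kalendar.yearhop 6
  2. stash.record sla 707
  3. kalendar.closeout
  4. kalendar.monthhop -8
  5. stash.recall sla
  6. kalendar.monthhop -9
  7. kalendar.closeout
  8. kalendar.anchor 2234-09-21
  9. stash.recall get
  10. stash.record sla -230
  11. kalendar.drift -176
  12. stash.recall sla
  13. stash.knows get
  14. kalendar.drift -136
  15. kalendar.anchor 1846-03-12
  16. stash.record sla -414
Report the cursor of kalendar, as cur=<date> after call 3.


==> yearhop(n: 6)
<== 1821-08-03
==> record(k: sla, v: 707)
<== nil
==> closeout()
<== 1821-08-31
==> monthhop(n: -8)
<== 1820-12-31
==> recall(k: sla)
<== 707
==> monthhop(n: -9)
<== 1820-03-31
==> closeout()
<== 1820-03-31
==> anchor(d: 2234-09-21)
<== 2234-09-21
==> recall(k: get)
<== 2243-10-14
==> record(k: sla, v: -230)
<== 707
==> drift(n: -176)
<== 2234-03-29
==> recall(k: sla)
<== -230
==> knows(k: get)
<== yes
==> drift(n: -136)
<== 2233-11-13
==> anchor(d: 1846-03-12)
<== 1846-03-12
==> record(k: sla, v: -414)
<== -230

Answer: cur=1821-08-31


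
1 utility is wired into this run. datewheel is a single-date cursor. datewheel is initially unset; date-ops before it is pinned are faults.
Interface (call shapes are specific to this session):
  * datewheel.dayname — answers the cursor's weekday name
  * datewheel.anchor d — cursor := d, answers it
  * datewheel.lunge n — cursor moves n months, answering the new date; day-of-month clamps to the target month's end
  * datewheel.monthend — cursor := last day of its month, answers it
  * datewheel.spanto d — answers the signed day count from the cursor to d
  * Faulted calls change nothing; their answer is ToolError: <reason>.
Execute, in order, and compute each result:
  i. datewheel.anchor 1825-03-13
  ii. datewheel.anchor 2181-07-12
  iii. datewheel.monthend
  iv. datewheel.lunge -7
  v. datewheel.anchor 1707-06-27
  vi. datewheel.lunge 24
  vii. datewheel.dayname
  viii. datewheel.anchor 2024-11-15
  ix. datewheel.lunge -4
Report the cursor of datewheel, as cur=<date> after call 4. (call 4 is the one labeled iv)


Answer: cur=2180-12-31

Derivation:
==> datewheel.anchor(d→1825-03-13)
<== 1825-03-13
==> datewheel.anchor(d→2181-07-12)
<== 2181-07-12
==> datewheel.monthend()
<== 2181-07-31
==> datewheel.lunge(n→-7)
<== 2180-12-31
==> datewheel.anchor(d→1707-06-27)
<== 1707-06-27
==> datewheel.lunge(n→24)
<== 1709-06-27
==> datewheel.dayname()
<== Thursday
==> datewheel.anchor(d→2024-11-15)
<== 2024-11-15
==> datewheel.lunge(n→-4)
<== 2024-07-15


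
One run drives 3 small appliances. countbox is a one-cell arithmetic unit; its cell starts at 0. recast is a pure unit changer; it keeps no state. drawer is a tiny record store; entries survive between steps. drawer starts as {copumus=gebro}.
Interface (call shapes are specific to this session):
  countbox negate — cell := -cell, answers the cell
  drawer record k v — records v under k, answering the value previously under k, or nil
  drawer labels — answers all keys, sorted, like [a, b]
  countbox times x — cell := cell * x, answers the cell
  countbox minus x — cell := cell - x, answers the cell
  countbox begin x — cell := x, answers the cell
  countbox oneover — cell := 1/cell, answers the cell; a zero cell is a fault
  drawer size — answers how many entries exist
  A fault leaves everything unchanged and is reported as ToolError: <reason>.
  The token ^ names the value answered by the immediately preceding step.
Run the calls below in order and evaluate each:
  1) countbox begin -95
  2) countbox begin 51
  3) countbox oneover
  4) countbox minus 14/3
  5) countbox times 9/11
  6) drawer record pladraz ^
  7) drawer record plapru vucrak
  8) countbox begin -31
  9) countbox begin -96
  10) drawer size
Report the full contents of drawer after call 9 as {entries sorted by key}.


Answer: {copumus=gebro, pladraz=-711/187, plapru=vucrak}

Derivation:
Calling countbox begin using x=-95: -95.
Using countbox begin using x=51, and see 51.
Calling countbox oneover(), and observe 1/51.
Then countbox minus using x=14/3, and observe -79/17.
Calling countbox times using x=9/11, and get -711/187.
I invoke drawer record using k=pladraz, v=^, and observe nil.
I try drawer record using k=plapru, v=vucrak, — result: nil.
Then countbox begin using x=-31, yielding -31.
I try countbox begin using x=-96, — result: -96.
I use drawer size(), and observe 3.


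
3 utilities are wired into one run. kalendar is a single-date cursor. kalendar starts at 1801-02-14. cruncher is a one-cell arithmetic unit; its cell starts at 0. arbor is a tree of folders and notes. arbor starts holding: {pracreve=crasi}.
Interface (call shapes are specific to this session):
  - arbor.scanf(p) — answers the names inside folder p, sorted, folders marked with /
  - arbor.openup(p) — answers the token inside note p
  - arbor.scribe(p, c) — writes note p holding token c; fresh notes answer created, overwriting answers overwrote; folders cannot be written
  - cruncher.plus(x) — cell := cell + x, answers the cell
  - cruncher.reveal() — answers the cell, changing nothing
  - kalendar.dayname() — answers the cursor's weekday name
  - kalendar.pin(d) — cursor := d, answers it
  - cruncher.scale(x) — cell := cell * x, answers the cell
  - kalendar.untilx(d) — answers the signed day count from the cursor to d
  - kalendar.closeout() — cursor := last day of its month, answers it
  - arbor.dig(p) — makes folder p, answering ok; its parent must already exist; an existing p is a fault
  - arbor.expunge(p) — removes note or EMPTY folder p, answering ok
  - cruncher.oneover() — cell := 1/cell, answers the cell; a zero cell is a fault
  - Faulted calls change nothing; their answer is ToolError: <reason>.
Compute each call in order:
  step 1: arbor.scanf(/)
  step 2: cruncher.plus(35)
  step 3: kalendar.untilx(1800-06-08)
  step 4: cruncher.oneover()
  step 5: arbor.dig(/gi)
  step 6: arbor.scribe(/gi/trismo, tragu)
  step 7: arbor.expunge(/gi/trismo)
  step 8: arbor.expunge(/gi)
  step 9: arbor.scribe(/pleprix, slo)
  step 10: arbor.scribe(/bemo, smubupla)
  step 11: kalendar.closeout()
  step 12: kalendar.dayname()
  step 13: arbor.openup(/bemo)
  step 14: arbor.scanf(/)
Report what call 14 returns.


Answer: [bemo, pleprix, pracreve]

Derivation:
[in] arbor.scanf /
= [pracreve]
[in] cruncher.plus 35
= 35
[in] kalendar.untilx 1800-06-08
= -251
[in] cruncher.oneover
= 1/35
[in] arbor.dig /gi
= ok
[in] arbor.scribe /gi/trismo tragu
= created
[in] arbor.expunge /gi/trismo
= ok
[in] arbor.expunge /gi
= ok
[in] arbor.scribe /pleprix slo
= created
[in] arbor.scribe /bemo smubupla
= created
[in] kalendar.closeout
= 1801-02-28
[in] kalendar.dayname
= Saturday
[in] arbor.openup /bemo
= smubupla
[in] arbor.scanf /
= [bemo, pleprix, pracreve]


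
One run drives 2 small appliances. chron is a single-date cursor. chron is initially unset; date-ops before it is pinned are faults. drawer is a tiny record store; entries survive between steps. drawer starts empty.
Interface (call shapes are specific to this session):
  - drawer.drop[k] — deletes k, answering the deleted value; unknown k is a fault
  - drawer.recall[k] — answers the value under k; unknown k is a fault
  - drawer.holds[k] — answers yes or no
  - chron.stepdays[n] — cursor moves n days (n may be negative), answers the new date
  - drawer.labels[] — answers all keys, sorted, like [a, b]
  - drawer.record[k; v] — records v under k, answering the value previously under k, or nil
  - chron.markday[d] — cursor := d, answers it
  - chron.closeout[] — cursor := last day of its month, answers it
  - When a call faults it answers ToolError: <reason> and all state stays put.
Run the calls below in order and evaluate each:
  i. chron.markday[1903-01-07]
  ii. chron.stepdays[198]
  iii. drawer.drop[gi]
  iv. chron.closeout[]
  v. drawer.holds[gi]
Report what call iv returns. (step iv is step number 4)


==> markday(d: 1903-01-07)
<== 1903-01-07
==> stepdays(n: 198)
<== 1903-07-24
==> drop(k: gi)
<== ToolError: no such key gi
==> closeout()
<== 1903-07-31
==> holds(k: gi)
<== no

Answer: 1903-07-31
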